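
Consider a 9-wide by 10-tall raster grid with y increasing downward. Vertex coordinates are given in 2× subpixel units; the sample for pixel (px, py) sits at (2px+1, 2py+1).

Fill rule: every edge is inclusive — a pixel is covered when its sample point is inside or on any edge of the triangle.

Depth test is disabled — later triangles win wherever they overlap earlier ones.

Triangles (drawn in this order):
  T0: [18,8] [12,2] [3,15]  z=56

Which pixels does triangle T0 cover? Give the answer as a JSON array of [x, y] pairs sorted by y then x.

T0:
  2·area = 132  (B↔C swapped to make it positive)
  edge (18, 8)→(3, 15): d=(-15,7) inclusive
  edge (3, 15)→(12, 2): d=(9,-13) inclusive
  edge (12, 2)→(18, 8): d=(6,6) inclusive
    (5,0)@(11, 1): e=[154,-22,0] → ·  [on edge]
    (6,1)@(13, 3): e=[110,22,0] → #  [on edge]
    (7,1)@(15, 3): e=[96,48,-12] → ·
    (5,2)@(11, 5): e=[94,14,24] → #
    (7,2)@(15, 5): e=[66,66,0] → #  [on edge]
    (8,2)@(17, 5): e=[52,92,-12] → ·
    (4,3)@(9, 7): e=[78,6,48] → #
    (8,3)@(17, 7): e=[22,110,0] → #  [on edge]
    (4,4)@(9, 9): e=[48,24,60] → #
    (8,4)@(17, 9): e=[-8,128,12] → ·
    (3,5)@(7, 11): e=[32,16,84] → #
    (6,5)@(13, 11): e=[-10,94,48] → ·
    (1,7)@(3, 15): e=[0,0,132] → #  [on edge]
  covered (19 px):
    · · · · · · · · ·
    · · · · · · # · ·
    · · · · · # # # ·
    · · · · # # # # #
    · · · · # # # # ·
    · · · # # # · · ·
    · · # # · · · · ·
    · # · · · · · · ·
    · · · · · · · · ·
    · · · · · · · · ·

Answer: [[6,1],[5,2],[6,2],[7,2],[4,3],[5,3],[6,3],[7,3],[8,3],[4,4],[5,4],[6,4],[7,4],[3,5],[4,5],[5,5],[2,6],[3,6],[1,7]]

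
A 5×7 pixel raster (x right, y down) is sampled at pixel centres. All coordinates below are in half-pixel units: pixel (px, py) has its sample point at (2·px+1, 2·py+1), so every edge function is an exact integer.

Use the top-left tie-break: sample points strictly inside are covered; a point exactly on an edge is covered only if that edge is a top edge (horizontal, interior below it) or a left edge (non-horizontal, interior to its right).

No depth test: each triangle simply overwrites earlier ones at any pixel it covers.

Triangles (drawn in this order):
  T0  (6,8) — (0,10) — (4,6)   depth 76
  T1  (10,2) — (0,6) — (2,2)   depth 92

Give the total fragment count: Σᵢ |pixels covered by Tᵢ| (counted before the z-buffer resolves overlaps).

T0:
  2·area = 16
  edge (6, 8)→(0, 10): d=(-6,2) right/bottom  bias=-1
  edge (0, 10)→(4, 6): d=(4,-4) top-left  bias=+0
  edge (4, 6)→(6, 8): d=(2,2) right/bottom  bias=-1
    (4,0)@(9, 1): e=[36,0,-20] → .  [on edge]
    (0,1)@(1, 3): e=[40,-24,0] → .  [on edge]
    (3,1)@(7, 3): e=[28,0,-12] → .  [on edge]
    (1,2)@(3, 5): e=[24,-8,0] → .  [on edge]
    (2,2)@(5, 5): e=[20,0,-4] → .  [on edge]
    (1,3)@(3, 7): e=[12,0,4] → X  [on edge]
    (2,3)@(5, 7): e=[8,8,0] → .  [on edge]
    (4,3)@(9, 7): e=[0,24,-8] → .  [on edge]
    (0,4)@(1, 9): e=[4,0,12] → X  [on edge]
    (1,4)@(3, 9): e=[0,8,8] → .  [on edge]
    (3,4)@(7, 9): e=[-8,24,0] → .  [on edge]
    (0,5)@(1, 11): e=[-8,8,16] → .
    (4,5)@(9, 11): e=[-24,40,0] → .  [on edge]
  covered (2 px):
    . . . . .
    . . . . .
    . . . . .
    . X . . .
    X . . . .
    . . . . .
    . . . . .
T1:
  2·area = 32
  edge (10, 2)→(0, 6): d=(-10,4) right/bottom  bias=-1
  edge (0, 6)→(2, 2): d=(2,-4) top-left  bias=+0
  edge (2, 2)→(10, 2): d=(8,0) top-left  bias=+0
    (1,1)@(3, 3): e=[18,6,8] → X
    (2,1)@(5, 3): e=[10,14,8] → X
    (3,1)@(7, 3): e=[2,22,8] → X
    (4,1)@(9, 3): e=[-6,30,8] → .
    (0,2)@(1, 5): e=[6,2,24] → X
    (1,2)@(3, 5): e=[-2,10,24] → .
    (2,2)@(5, 5): e=[-10,18,24] → .
    (3,2)@(7, 5): e=[-18,26,24] → .
    (0,3)@(1, 7): e=[-14,6,40] → .
  covered (4 px):
    . . . . .
    . X X X .
    X . . . .
    . . . . .
    . . . . .
    . . . . .
    . . . . .

Final: 6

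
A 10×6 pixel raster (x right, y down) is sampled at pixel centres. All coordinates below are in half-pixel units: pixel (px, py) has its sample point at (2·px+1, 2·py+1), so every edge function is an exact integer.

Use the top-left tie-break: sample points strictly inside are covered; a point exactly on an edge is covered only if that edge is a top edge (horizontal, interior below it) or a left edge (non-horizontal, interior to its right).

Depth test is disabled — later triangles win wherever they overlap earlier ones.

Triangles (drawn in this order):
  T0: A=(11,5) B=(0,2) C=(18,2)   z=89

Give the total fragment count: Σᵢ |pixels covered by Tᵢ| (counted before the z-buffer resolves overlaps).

T0:
  2·area = 54
  edge (11, 5)→(0, 2): d=(-11,-3) top-left  bias=+0
  edge (0, 2)→(18, 2): d=(18,0) top-left  bias=+0
  edge (18, 2)→(11, 5): d=(-7,3) right/bottom  bias=-1
    (2,1)@(5, 3): e=[4,18,32] → X
    (3,1)@(7, 3): e=[10,18,26] → X
    (4,1)@(9, 3): e=[16,18,20] → X
    (5,1)@(11, 3): e=[22,18,14] → X
    (6,1)@(13, 3): e=[28,18,8] → X
    (7,1)@(15, 3): e=[34,18,2] → X
    (8,1)@(17, 3): e=[40,18,-4] → .
    (2,2)@(5, 5): e=[-18,54,18] → .
    (3,2)@(7, 5): e=[-12,54,12] → .
    (4,2)@(9, 5): e=[-6,54,6] → .
    (5,2)@(11, 5): e=[0,54,0] → .  [on edge]
    (6,2)@(13, 5): e=[6,54,-6] → .
  covered (6 px):
    . . . . . . . . . .
    . . X X X X X X . .
    . . . . . . . . . .
    . . . . . . . . . .
    . . . . . . . . . .
    . . . . . . . . . .

Result: 6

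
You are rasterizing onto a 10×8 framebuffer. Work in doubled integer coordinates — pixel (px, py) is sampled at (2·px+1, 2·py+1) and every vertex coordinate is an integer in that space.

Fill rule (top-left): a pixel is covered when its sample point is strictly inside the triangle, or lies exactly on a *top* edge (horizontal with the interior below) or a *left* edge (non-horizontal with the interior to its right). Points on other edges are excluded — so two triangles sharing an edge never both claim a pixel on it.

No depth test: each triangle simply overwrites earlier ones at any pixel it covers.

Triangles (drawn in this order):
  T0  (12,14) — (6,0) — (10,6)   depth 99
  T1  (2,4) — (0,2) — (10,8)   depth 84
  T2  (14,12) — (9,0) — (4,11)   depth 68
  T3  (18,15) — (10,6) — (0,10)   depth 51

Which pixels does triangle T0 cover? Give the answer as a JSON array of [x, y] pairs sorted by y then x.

T0:
  2·area = 20
  edge (12, 14)→(6, 0): d=(-6,-14) top-left  bias=+0
  edge (6, 0)→(10, 6): d=(4,6) right/bottom  bias=-1
  edge (10, 6)→(12, 14): d=(2,8) right/bottom  bias=-1
    (4,2)@(9, 5): e=[12,2,6] → █
    (5,2)@(11, 5): e=[40,-10,-10] → ·
    (4,3)@(9, 7): e=[0,10,10] → █  [on edge]
    (5,3)@(11, 7): e=[28,-2,-6] → ·
    (4,4)@(9, 9): e=[-12,18,14] → ·
    (5,5)@(11, 11): e=[4,14,2] → █
    (6,5)@(13, 11): e=[32,2,-14] → ·
    (5,6)@(11, 13): e=[-8,22,6] → ·
  covered (3 px):
    · · · · · · · · · ·
    · · · · · · · · · ·
    · · · · █ · · · · ·
    · · · · █ · · · · ·
    · · · · · · · · · ·
    · · · · · █ · · · ·
    · · · · · · · · · ·
    · · · · · · · · · ·
T1:
  2·area = 8
  edge (2, 4)→(0, 2): d=(-2,-2) top-left  bias=+0
  edge (0, 2)→(10, 8): d=(10,6) right/bottom  bias=-1
  edge (10, 8)→(2, 4): d=(-8,-4) top-left  bias=+0
    (0,1)@(1, 3): e=[0,4,4] → █  [on edge]
    (1,1)@(3, 3): e=[4,-8,12] → ·
    (0,2)@(1, 5): e=[-4,24,-12] → ·
    (1,2)@(3, 5): e=[0,12,-4] → ·  [on edge]
    (2,2)@(5, 5): e=[4,0,4] → ·  [on edge]
    (2,3)@(5, 7): e=[0,20,-12] → ·  [on edge]
    (3,4)@(7, 9): e=[0,28,-20] → ·  [on edge]
    (4,5)@(9, 11): e=[0,36,-28] → ·  [on edge]
    (7,5)@(15, 11): e=[12,0,-4] → ·  [on edge]
    (5,6)@(11, 13): e=[0,44,-36] → ·  [on edge]
    (6,7)@(13, 15): e=[0,52,-44] → ·  [on edge]
  covered (1 px):
    · · · · · · · · · ·
    █ · · · · · · · · ·
    · · · · · · · · · ·
    · · · · · · · · · ·
    · · · · · · · · · ·
    · · · · · · · · · ·
    · · · · · · · · · ·
    · · · · · · · · · ·
T2:
  2·area = 115  (B↔C swapped to make it positive)
  edge (14, 12)→(4, 11): d=(-10,-1) top-left  bias=+0
  edge (4, 11)→(9, 0): d=(5,-11) top-left  bias=+0
  edge (9, 0)→(14, 12): d=(5,12) right/bottom  bias=-1
    (4,0)@(9, 1): e=[105,5,5] → █
    (5,0)@(11, 1): e=[107,27,-19] → ·
    (4,1)@(9, 3): e=[85,15,15] → █
    (5,1)@(11, 3): e=[87,37,-9] → ·
    (3,2)@(7, 5): e=[63,3,49] → █
    (5,2)@(11, 5): e=[67,47,1] → █
    (6,2)@(13, 5): e=[69,69,-23] → ·
    (3,3)@(7, 7): e=[43,13,59] → █
    (6,3)@(13, 7): e=[49,79,-13] → ·
    (2,4)@(5, 9): e=[21,1,93] → █
    (6,4)@(13, 9): e=[29,89,-3] → ·
    (2,5)@(5, 11): e=[1,11,103] → █
  covered (17 px):
    · · · · █ · · · · ·
    · · · · █ · · · · ·
    · · · █ █ █ · · · ·
    · · · █ █ █ · · · ·
    · · █ █ █ █ · · · ·
    · · █ █ █ █ █ · · ·
    · · · · · · · · · ·
    · · · · · · · · · ·
T3:
  2·area = 122  (B↔C swapped to make it positive)
  edge (18, 15)→(0, 10): d=(-18,-5) top-left  bias=+0
  edge (0, 10)→(10, 6): d=(10,-4) top-left  bias=+0
  edge (10, 6)→(18, 15): d=(8,9) right/bottom  bias=-1
    (4,3)@(9, 7): e=[99,6,17] → █
    (5,3)@(11, 7): e=[109,14,-1] → ·
    (1,4)@(3, 9): e=[33,2,87] → █
    (2,4)@(5, 9): e=[43,10,69] → █
    (3,4)@(7, 9): e=[53,18,51] → █
    (5,4)@(11, 9): e=[73,34,15] → █
    (6,4)@(13, 9): e=[83,42,-3] → ·
    (1,5)@(3, 11): e=[-3,22,103] → ·
    (2,5)@(5, 11): e=[7,30,85] → █
    (6,5)@(13, 11): e=[47,62,13] → █
    (7,5)@(15, 11): e=[57,70,-5] → ·
    (2,6)@(5, 13): e=[-29,50,101] → ·
  covered (14 px):
    · · · · · · · · · ·
    · · · · · · · · · ·
    · · · · · · · · · ·
    · · · · █ · · · · ·
    · █ █ █ █ █ · · · ·
    · · █ █ █ █ █ · · ·
    · · · · · █ █ █ · ·
    · · · · · · · · · ·

Final: [[4,2],[4,3],[5,5]]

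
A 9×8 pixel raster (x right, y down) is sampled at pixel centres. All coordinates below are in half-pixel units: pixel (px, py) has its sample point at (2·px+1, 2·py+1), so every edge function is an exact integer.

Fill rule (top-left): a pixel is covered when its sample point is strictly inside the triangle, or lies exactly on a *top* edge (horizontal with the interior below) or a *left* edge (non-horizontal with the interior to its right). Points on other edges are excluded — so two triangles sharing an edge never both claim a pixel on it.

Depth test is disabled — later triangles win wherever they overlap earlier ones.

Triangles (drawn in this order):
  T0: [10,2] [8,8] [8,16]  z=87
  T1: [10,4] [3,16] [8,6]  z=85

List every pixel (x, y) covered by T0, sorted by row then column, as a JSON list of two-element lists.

T0:
  2·area = 16  (B↔C swapped to make it positive)
  edge (10, 2)→(8, 16): d=(-2,14) right/bottom  bias=-1
  edge (8, 16)→(8, 8): d=(0,-8) top-left  bias=+0
  edge (8, 8)→(10, 2): d=(2,-6) top-left  bias=+0
    (4,2)@(9, 5): e=[8,8,0] → #  [on edge]
    (5,2)@(11, 5): e=[-20,24,12] → ·
    (4,3)@(9, 7): e=[4,8,4] → #
    (5,3)@(11, 7): e=[-24,24,16] → ·
    (4,4)@(9, 9): e=[0,8,8] → ·  [on edge]
    (3,5)@(7, 11): e=[24,-8,0] → ·  [on edge]
  covered (2 px):
    · · · · · · · · ·
    · · · · · · · · ·
    · · · · # · · · ·
    · · · · # · · · ·
    · · · · · · · · ·
    · · · · · · · · ·
    · · · · · · · · ·
    · · · · · · · · ·
T1:
  2·area = 10
  edge (10, 4)→(3, 16): d=(-7,12) right/bottom  bias=-1
  edge (3, 16)→(8, 6): d=(5,-10) top-left  bias=+0
  edge (8, 6)→(10, 4): d=(2,-2) top-left  bias=+0
    (6,0)@(13, 1): e=[-15,25,0] → ·  [on edge]
    (5,1)@(11, 3): e=[-5,15,0] → ·  [on edge]
    (4,2)@(9, 5): e=[5,5,0] → #  [on edge]
    (5,2)@(11, 5): e=[-19,25,4] → ·
    (3,3)@(7, 7): e=[15,-5,0] → ·  [on edge]
    (4,3)@(9, 7): e=[-9,15,4] → ·
    (2,4)@(5, 9): e=[25,-15,0] → ·  [on edge]
    (3,4)@(7, 9): e=[1,5,4] → #
    (4,4)@(9, 9): e=[-23,25,8] → ·
    (1,5)@(3, 11): e=[35,-25,0] → ·  [on edge]
    (3,5)@(7, 11): e=[-13,15,8] → ·
    (0,6)@(1, 13): e=[45,-35,0] → ·  [on edge]
  covered (2 px):
    · · · · · · · · ·
    · · · · · · · · ·
    · · · · # · · · ·
    · · · · · · · · ·
    · · · # · · · · ·
    · · · · · · · · ·
    · · · · · · · · ·
    · · · · · · · · ·

Final: [[4,2],[4,3]]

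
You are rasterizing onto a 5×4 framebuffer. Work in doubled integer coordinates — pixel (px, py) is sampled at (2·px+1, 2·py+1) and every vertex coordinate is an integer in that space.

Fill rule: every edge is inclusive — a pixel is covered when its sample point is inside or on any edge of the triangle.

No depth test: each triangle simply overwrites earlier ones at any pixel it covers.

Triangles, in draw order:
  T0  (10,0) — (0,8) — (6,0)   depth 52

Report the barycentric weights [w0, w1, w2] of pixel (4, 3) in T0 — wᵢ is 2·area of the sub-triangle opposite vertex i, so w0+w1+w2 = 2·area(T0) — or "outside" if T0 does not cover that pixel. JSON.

T0:
  2·area = 32
  edge (10, 0)→(0, 8): d=(-10,8) inclusive
  edge (0, 8)→(6, 0): d=(6,-8) inclusive
  edge (6, 0)→(10, 0): d=(4,0) inclusive
    (3,0)@(7, 1): e=[14,14,4] → #
    (4,0)@(9, 1): e=[-2,30,4] → ·
    (2,1)@(5, 3): e=[10,10,12] → #
    (3,1)@(7, 3): e=[-6,26,12] → ·
    (1,2)@(3, 5): e=[6,6,20] → #
    (2,2)@(5, 5): e=[-10,22,20] → ·
    (0,3)@(1, 7): e=[2,2,28] → #
    (1,3)@(3, 7): e=[-14,18,28] → ·
  covered (4 px):
    · · · # ·
    · · # · ·
    · # · · ·
    # · · · ·

Result: "outside"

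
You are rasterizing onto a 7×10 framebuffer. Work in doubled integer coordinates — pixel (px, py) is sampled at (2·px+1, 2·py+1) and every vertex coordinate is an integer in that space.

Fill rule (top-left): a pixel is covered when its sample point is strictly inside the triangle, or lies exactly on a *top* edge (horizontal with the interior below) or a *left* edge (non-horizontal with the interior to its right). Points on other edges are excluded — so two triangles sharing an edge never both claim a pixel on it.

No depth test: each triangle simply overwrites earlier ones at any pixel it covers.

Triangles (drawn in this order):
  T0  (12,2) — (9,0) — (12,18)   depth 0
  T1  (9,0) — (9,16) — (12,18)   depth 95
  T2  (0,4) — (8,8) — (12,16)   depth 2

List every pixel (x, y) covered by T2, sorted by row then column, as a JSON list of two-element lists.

T0:
  2·area = 48  (B↔C swapped to make it positive)
  edge (12, 2)→(12, 18): d=(0,16) right/bottom  bias=-1
  edge (12, 18)→(9, 0): d=(-3,-18) top-left  bias=+0
  edge (9, 0)→(12, 2): d=(3,2) right/bottom  bias=-1
    (5,1)@(11, 3): e=[16,27,5] → X
    (6,1)@(13, 3): e=[-16,63,1] → .
    (5,2)@(11, 5): e=[16,21,11] → X
    (6,2)@(13, 5): e=[-16,57,7] → .
    (5,3)@(11, 7): e=[16,15,17] → X
    (6,3)@(13, 7): e=[-16,51,13] → .
    (5,4)@(11, 9): e=[16,9,23] → X
    (6,4)@(13, 9): e=[-16,45,19] → .
    (5,5)@(11, 11): e=[16,3,29] → X
    (6,5)@(13, 11): e=[-16,39,25] → .
    (5,6)@(11, 13): e=[16,-3,35] → .
  covered (5 px):
    . . . . . . .
    . . . . . X .
    . . . . . X .
    . . . . . X .
    . . . . . X .
    . . . . . X .
    . . . . . . .
    . . . . . . .
    . . . . . . .
    . . . . . . .
T1:
  2·area = 48  (B↔C swapped to make it positive)
  edge (9, 0)→(12, 18): d=(3,18) right/bottom  bias=-1
  edge (12, 18)→(9, 16): d=(-3,-2) top-left  bias=+0
  edge (9, 16)→(9, 0): d=(0,-16) top-left  bias=+0
    (4,0)@(9, 1): e=[3,45,0] → X  [on edge]
    (5,0)@(11, 1): e=[-33,49,32] → .
    (4,1)@(9, 3): e=[9,39,0] → X  [on edge]
    (5,1)@(11, 3): e=[-27,43,32] → .
    (4,2)@(9, 5): e=[15,33,0] → X  [on edge]
    (5,2)@(11, 5): e=[-21,37,32] → .
    (4,3)@(9, 7): e=[21,27,0] → X  [on edge]
    (5,3)@(11, 7): e=[-15,31,32] → .
    (4,4)@(9, 9): e=[27,21,0] → X  [on edge]
    (5,4)@(11, 9): e=[-9,25,32] → .
    (4,5)@(9, 11): e=[33,15,0] → X  [on edge]
    (5,5)@(11, 11): e=[-3,19,32] → .
    (4,6)@(9, 13): e=[39,9,0] → X  [on edge]
    (4,7)@(9, 15): e=[45,3,0] → X  [on edge]
    (4,8)@(9, 17): e=[51,-3,0] → .  [on edge]
    (4,9)@(9, 19): e=[57,-9,0] → .  [on edge]
  covered (11 px):
    . . . . X . .
    . . . . X . .
    . . . . X . .
    . . . . X . .
    . . . . X . .
    . . . . X . .
    . . . . X X .
    . . . . X X .
    . . . . . X .
    . . . . . . .
T2:
  2·area = 48
  edge (0, 4)→(8, 8): d=(8,4) right/bottom  bias=-1
  edge (8, 8)→(12, 16): d=(4,8) right/bottom  bias=-1
  edge (12, 16)→(0, 4): d=(-12,-12) top-left  bias=+0
    (0,2)@(1, 5): e=[4,44,0] → X  [on edge]
    (1,2)@(3, 5): e=[-4,28,24] → .
    (0,3)@(1, 7): e=[20,52,-24] → .
    (1,3)@(3, 7): e=[12,36,0] → X  [on edge]
    (2,3)@(5, 7): e=[4,20,24] → X
    (3,3)@(7, 7): e=[-4,4,48] → .
    (1,4)@(3, 9): e=[28,44,-24] → .
    (2,4)@(5, 9): e=[20,28,0] → X  [on edge]
    (3,4)@(7, 9): e=[12,12,24] → X
    (4,4)@(9, 9): e=[4,-4,48] → .
    (2,5)@(5, 11): e=[36,36,-24] → .
    (3,5)@(7, 11): e=[28,20,0] → X  [on edge]
    (4,6)@(9, 13): e=[36,12,0] → X  [on edge]
    (5,7)@(11, 15): e=[44,4,0] → X  [on edge]
    (6,8)@(13, 17): e=[52,-4,0] → .  [on edge]
  covered (9 px):
    . . . . . . .
    . . . . . . .
    X . . . . . .
    . X X . . . .
    . . X X . . .
    . . . X X . .
    . . . . X . .
    . . . . . X .
    . . . . . . .
    . . . . . . .

Final: [[0,2],[1,3],[2,3],[2,4],[3,4],[3,5],[4,5],[4,6],[5,7]]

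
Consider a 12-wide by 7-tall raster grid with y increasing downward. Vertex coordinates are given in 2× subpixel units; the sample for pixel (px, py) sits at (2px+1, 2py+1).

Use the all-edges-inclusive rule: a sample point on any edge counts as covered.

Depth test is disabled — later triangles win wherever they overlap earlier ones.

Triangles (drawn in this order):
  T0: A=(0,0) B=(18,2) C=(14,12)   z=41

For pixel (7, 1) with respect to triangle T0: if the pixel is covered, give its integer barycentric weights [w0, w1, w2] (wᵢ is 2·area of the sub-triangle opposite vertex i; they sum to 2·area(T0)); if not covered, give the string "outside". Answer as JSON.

T0:
  2·area = 188
  edge (0, 0)→(18, 2): d=(18,2) inclusive
  edge (18, 2)→(14, 12): d=(-4,10) inclusive
  edge (14, 12)→(0, 0): d=(-14,-12) inclusive
    (1,0)@(3, 1): e=[12,154,22] → █
    (2,0)@(5, 1): e=[8,134,46] → █
    (3,0)@(7, 1): e=[4,114,70] → █
    (4,0)@(9, 1): e=[0,94,94] → █  [on edge]
    (5,0)@(11, 1): e=[-4,74,118] → ·
    (1,1)@(3, 3): e=[48,146,-6] → ·
    (2,1)@(5, 3): e=[44,126,18] → █
    (5,1)@(11, 3): e=[32,66,90] → █
    (6,1)@(13, 3): e=[28,46,114] → █
    (7,1)@(15, 3): e=[24,26,138] → █
    (8,1)@(17, 3): e=[20,6,162] → █
    (9,1)@(19, 3): e=[16,-14,186] → ·
  covered (24 px):
    · █ █ █ █ · · · · · · ·
    · · █ █ █ █ █ █ █ · · ·
    · · · █ █ █ █ █ · · · ·
    · · · · █ █ █ █ · · · ·
    · · · · · █ █ █ · · · ·
    · · · · · · █ · · · · ·
    · · · · · · · · · · · ·

Result: [26,138,24]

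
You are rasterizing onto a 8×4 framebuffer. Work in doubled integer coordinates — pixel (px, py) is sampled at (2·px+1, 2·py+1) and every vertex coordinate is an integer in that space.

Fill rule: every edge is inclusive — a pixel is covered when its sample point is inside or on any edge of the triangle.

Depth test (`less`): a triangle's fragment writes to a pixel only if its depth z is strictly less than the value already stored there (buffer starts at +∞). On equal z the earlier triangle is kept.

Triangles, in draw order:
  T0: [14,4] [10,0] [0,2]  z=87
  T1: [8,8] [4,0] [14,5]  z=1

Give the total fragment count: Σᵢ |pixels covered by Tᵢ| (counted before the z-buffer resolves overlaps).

T0:
  2·area = 48  (B↔C swapped to make it positive)
  edge (14, 4)→(0, 2): d=(-14,-2) inclusive
  edge (0, 2)→(10, 0): d=(10,-2) inclusive
  edge (10, 0)→(14, 4): d=(4,4) inclusive
    (2,0)@(5, 1): e=[24,0,24] → #  [on edge]
    (3,0)@(7, 1): e=[28,4,16] → #
    (4,0)@(9, 1): e=[32,8,8] → #
    (5,0)@(11, 1): e=[36,12,0] → #  [on edge]
    (6,0)@(13, 1): e=[40,16,-8] → ·
    (2,1)@(5, 3): e=[-4,20,32] → ·
    (3,1)@(7, 3): e=[0,24,24] → #  [on edge]
    (6,1)@(13, 3): e=[12,36,0] → #  [on edge]
    (7,1)@(15, 3): e=[16,40,-8] → ·
    (3,2)@(7, 5): e=[-28,44,32] → ·
    (4,2)@(9, 5): e=[-24,48,24] → ·
    (5,2)@(11, 5): e=[-20,52,16] → ·
    (7,2)@(15, 5): e=[-12,60,0] → ·  [on edge]
  covered (8 px):
    · · # # # # · ·
    · · · # # # # ·
    · · · · · · · ·
    · · · · · · · ·
T1:
  2·area = 60
  edge (8, 8)→(4, 0): d=(-4,-8) inclusive
  edge (4, 0)→(14, 5): d=(10,5) inclusive
  edge (14, 5)→(8, 8): d=(-6,3) inclusive
    (2,0)@(5, 1): e=[4,5,51] → #
    (3,0)@(7, 1): e=[20,-5,45] → ·
    (2,1)@(5, 3): e=[-4,25,39] → ·
    (3,1)@(7, 3): e=[12,15,33] → #
    (4,1)@(9, 3): e=[28,5,27] → #
    (5,1)@(11, 3): e=[44,-5,21] → ·
    (3,2)@(7, 5): e=[4,35,21] → #
    (5,2)@(11, 5): e=[36,15,9] → #
    (6,2)@(13, 5): e=[52,5,3] → #
    (7,2)@(15, 5): e=[68,-5,-3] → ·
    (3,3)@(7, 7): e=[-4,55,9] → ·
    (4,3)@(9, 7): e=[12,45,3] → #
  covered (8 px):
    · · # · · · · ·
    · · · # # · · ·
    · · · # # # # ·
    · · · · # · · ·

Final: 16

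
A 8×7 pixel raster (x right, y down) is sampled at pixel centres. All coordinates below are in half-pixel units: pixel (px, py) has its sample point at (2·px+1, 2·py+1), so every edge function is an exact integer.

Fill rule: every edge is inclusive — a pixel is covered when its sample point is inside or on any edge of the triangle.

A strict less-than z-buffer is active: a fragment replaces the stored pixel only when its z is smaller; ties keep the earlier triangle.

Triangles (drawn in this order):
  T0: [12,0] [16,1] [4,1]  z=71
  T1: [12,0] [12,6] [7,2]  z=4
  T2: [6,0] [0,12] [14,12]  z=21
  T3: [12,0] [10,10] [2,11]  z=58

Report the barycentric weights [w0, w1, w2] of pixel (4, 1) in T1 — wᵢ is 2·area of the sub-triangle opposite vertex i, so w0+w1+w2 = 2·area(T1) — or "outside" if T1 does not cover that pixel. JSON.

T0:
  2·area = 12
  edge (12, 0)→(16, 1): d=(4,1) inclusive
  edge (16, 1)→(4, 1): d=(-12,0) inclusive
  edge (4, 1)→(12, 0): d=(8,-1) inclusive
    (0,0)@(1, 1): e=[15,0,-3] → .  [on edge]
    (1,0)@(3, 1): e=[13,0,-1] → .  [on edge]
    (2,0)@(5, 1): e=[11,0,1] → X  [on edge]
    (3,0)@(7, 1): e=[9,0,3] → X  [on edge]
    (4,0)@(9, 1): e=[7,0,5] → X  [on edge]
    (5,0)@(11, 1): e=[5,0,7] → X  [on edge]
    (6,0)@(13, 1): e=[3,0,9] → X  [on edge]
    (7,0)@(15, 1): e=[1,0,11] → X  [on edge]
    (2,1)@(5, 3): e=[19,-24,17] → .
    (3,1)@(7, 3): e=[17,-24,19] → .
    (4,1)@(9, 3): e=[15,-24,21] → .
    (5,1)@(11, 3): e=[13,-24,23] → .
  covered (6 px):
    . . X X X X X X
    . . . . . . . .
    . . . . . . . .
    . . . . . . . .
    . . . . . . . .
    . . . . . . . .
    . . . . . . . .
T1:
  2·area = 30
  edge (12, 0)→(12, 6): d=(0,6) inclusive
  edge (12, 6)→(7, 2): d=(-5,-4) inclusive
  edge (7, 2)→(12, 0): d=(5,-2) inclusive
    (5,0)@(11, 1): e=[6,21,3] → X
    (6,0)@(13, 1): e=[-6,29,7] → .
    (4,1)@(9, 3): e=[18,3,9] → X
    (6,1)@(13, 3): e=[-6,19,17] → .
    (4,2)@(9, 5): e=[18,-7,19] → .
    (5,2)@(11, 5): e=[6,1,23] → X
    (6,2)@(13, 5): e=[-6,9,27] → .
    (5,3)@(11, 7): e=[6,-9,33] → .
  covered (4 px):
    . . . . . X . .
    . . . . X X . .
    . . . . . X . .
    . . . . . . . .
    . . . . . . . .
    . . . . . . . .
    . . . . . . . .
T2:
  2·area = 168  (B↔C swapped to make it positive)
  edge (6, 0)→(14, 12): d=(8,12) inclusive
  edge (14, 12)→(0, 12): d=(-14,0) inclusive
  edge (0, 12)→(6, 0): d=(6,-12) inclusive
    (2,1)@(5, 3): e=[36,126,6] → X
    (3,1)@(7, 3): e=[12,126,30] → X
    (4,1)@(9, 3): e=[-12,126,54] → .
    (2,2)@(5, 5): e=[52,98,18] → X
    (4,2)@(9, 5): e=[4,98,66] → X
    (5,2)@(11, 5): e=[-20,98,90] → .
    (1,3)@(3, 7): e=[92,70,6] → X
    (5,3)@(11, 7): e=[-4,70,102] → .
    (1,4)@(3, 9): e=[108,42,18] → X
    (5,4)@(11, 9): e=[12,42,114] → X
    (6,4)@(13, 9): e=[-12,42,138] → .
    (0,5)@(1, 11): e=[148,14,6] → X
  covered (21 px):
    . . . . . . . .
    . . X X . . . .
    . . X X X . . .
    . X X X X . . .
    . X X X X X . .
    X X X X X X X .
    . . . . . . . .
T3:
  2·area = 78
  edge (12, 0)→(10, 10): d=(-2,10) inclusive
  edge (10, 10)→(2, 11): d=(-8,1) inclusive
  edge (2, 11)→(12, 0): d=(10,-11) inclusive
    (5,1)@(11, 3): e=[4,55,19] → X
    (6,1)@(13, 3): e=[-16,53,41] → .
    (4,2)@(9, 5): e=[20,41,17] → X
    (5,2)@(11, 5): e=[0,39,39] → X  [on edge]
    (6,2)@(13, 5): e=[-20,37,61] → .
    (3,3)@(7, 7): e=[36,27,15] → X
    (5,3)@(11, 7): e=[-4,23,59] → .
    (2,4)@(5, 9): e=[52,13,13] → X
    (5,4)@(11, 9): e=[-8,7,79] → .
    (2,5)@(5, 11): e=[48,-3,33] → .
    (3,5)@(7, 11): e=[28,-5,55] → .
    (4,5)@(9, 11): e=[8,-7,77] → .
  covered (8 px):
    . . . . . . . .
    . . . . . X . .
    . . . . X X . .
    . . . X X . . .
    . . X X X . . .
    . . . . . . . .
    . . . . . . . .

Answer: [3,9,18]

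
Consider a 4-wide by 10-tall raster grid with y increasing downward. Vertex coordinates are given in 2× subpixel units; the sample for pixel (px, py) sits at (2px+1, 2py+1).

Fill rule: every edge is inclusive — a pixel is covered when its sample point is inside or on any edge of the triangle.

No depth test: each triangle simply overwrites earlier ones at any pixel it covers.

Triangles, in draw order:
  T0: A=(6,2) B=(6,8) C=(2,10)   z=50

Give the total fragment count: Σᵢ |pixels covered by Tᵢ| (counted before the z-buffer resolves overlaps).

T0:
  2·area = 24
  edge (6, 2)→(6, 8): d=(0,6) inclusive
  edge (6, 8)→(2, 10): d=(-4,2) inclusive
  edge (2, 10)→(6, 2): d=(4,-8) inclusive
    (2,2)@(5, 5): e=[6,14,4] → #
    (3,2)@(7, 5): e=[-6,10,20] → ·
    (2,3)@(5, 7): e=[6,6,12] → #
    (3,3)@(7, 7): e=[-6,2,28] → ·
    (1,4)@(3, 9): e=[18,2,4] → #
    (2,4)@(5, 9): e=[6,-2,20] → ·
    (1,5)@(3, 11): e=[18,-6,12] → ·
  covered (3 px):
    · · · ·
    · · · ·
    · · # ·
    · · # ·
    · # · ·
    · · · ·
    · · · ·
    · · · ·
    · · · ·
    · · · ·

Final: 3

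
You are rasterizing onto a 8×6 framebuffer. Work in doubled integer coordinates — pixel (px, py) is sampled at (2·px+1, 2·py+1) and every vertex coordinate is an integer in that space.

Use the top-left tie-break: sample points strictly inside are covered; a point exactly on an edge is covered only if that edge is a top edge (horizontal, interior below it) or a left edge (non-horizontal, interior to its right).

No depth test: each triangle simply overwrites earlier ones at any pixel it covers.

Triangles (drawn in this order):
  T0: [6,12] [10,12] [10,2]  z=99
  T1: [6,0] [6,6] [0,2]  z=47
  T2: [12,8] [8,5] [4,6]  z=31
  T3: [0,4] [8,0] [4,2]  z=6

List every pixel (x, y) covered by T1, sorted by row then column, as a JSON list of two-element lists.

T0:
  2·area = 40  (B↔C swapped to make it positive)
  edge (6, 12)→(10, 2): d=(4,-10) top-left  bias=+0
  edge (10, 2)→(10, 12): d=(0,10) right/bottom  bias=-1
  edge (10, 12)→(6, 12): d=(-4,0) right/bottom  bias=-1
    (4,2)@(9, 5): e=[2,10,28] → #
    (5,2)@(11, 5): e=[22,-10,28] → ·
    (4,3)@(9, 7): e=[10,10,20] → #
    (5,3)@(11, 7): e=[30,-10,20] → ·
    (4,4)@(9, 9): e=[18,10,12] → #
    (5,4)@(11, 9): e=[38,-10,12] → ·
    (3,5)@(7, 11): e=[6,30,4] → #
    (5,5)@(11, 11): e=[46,-10,4] → ·
  covered (5 px):
    · · · · · · · ·
    · · · · · · · ·
    · · · · # · · ·
    · · · · # · · ·
    · · · · # · · ·
    · · · # # · · ·
T1:
  2·area = 36
  edge (6, 0)→(6, 6): d=(0,6) right/bottom  bias=-1
  edge (6, 6)→(0, 2): d=(-6,-4) top-left  bias=+0
  edge (0, 2)→(6, 0): d=(6,-2) top-left  bias=+0
    (1,0)@(3, 1): e=[18,18,0] → #  [on edge]
    (2,0)@(5, 1): e=[6,26,4] → #
    (3,0)@(7, 1): e=[-6,34,8] → ·
    (1,1)@(3, 3): e=[18,6,12] → #
    (3,1)@(7, 3): e=[-6,22,20] → ·
    (1,2)@(3, 5): e=[18,-6,24] → ·
    (2,2)@(5, 5): e=[6,2,28] → #
    (3,2)@(7, 5): e=[-6,10,32] → ·
    (2,3)@(5, 7): e=[6,-10,40] → ·
  covered (5 px):
    · # # · · · · ·
    · # # · · · · ·
    · · # · · · · ·
    · · · · · · · ·
    · · · · · · · ·
    · · · · · · · ·
T2:
  2·area = 16  (B↔C swapped to make it positive)
  edge (12, 8)→(4, 6): d=(-8,-2) top-left  bias=+0
  edge (4, 6)→(8, 5): d=(4,-1) top-left  bias=+0
  edge (8, 5)→(12, 8): d=(4,3) right/bottom  bias=-1
    (4,3)@(9, 7): e=[2,9,5] → #
    (5,3)@(11, 7): e=[6,11,-1] → ·
    (4,4)@(9, 9): e=[-14,17,13] → ·
  covered (1 px):
    · · · · · · · ·
    · · · · · · · ·
    · · · · · · · ·
    · · · · # · · ·
    · · · · · · · ·
    · · · · · · · ·
T3:
  degenerate (2·area = 0) — covers nothing

Final: [[1,0],[2,0],[1,1],[2,1],[2,2]]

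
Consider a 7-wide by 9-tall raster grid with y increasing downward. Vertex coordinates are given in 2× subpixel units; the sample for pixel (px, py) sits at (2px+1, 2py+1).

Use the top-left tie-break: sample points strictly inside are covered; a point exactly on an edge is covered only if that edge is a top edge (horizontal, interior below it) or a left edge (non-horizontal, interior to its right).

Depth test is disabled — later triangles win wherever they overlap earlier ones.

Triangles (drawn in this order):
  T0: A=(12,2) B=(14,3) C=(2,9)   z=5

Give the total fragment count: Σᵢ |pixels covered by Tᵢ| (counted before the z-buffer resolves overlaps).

T0:
  2·area = 24
  edge (12, 2)→(14, 3): d=(2,1) right/bottom  bias=-1
  edge (14, 3)→(2, 9): d=(-12,6) right/bottom  bias=-1
  edge (2, 9)→(12, 2): d=(10,-7) top-left  bias=+0
    (5,1)@(11, 3): e=[3,18,3] → #
    (6,1)@(13, 3): e=[1,6,17] → #
    (4,2)@(9, 5): e=[9,6,9] → #
    (5,2)@(11, 5): e=[7,-6,23] → ·
    (6,2)@(13, 5): e=[5,-18,37] → ·
    (2,3)@(5, 7): e=[17,6,1] → #
    (3,3)@(7, 7): e=[15,-6,15] → ·
    (4,3)@(9, 7): e=[13,-18,29] → ·
    (2,4)@(5, 9): e=[21,-18,21] → ·
  covered (4 px):
    · · · · · · ·
    · · · · · # #
    · · · · # · ·
    · · # · · · ·
    · · · · · · ·
    · · · · · · ·
    · · · · · · ·
    · · · · · · ·
    · · · · · · ·

Result: 4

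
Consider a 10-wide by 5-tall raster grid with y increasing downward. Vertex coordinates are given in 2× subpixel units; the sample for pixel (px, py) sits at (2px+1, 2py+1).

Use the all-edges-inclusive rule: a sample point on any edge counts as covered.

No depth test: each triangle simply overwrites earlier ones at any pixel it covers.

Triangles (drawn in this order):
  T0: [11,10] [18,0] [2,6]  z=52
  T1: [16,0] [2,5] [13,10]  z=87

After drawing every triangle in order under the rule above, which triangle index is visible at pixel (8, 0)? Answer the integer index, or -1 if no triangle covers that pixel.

T0:
  2·area = 118  (B↔C swapped to make it positive)
  edge (11, 10)→(2, 6): d=(-9,-4) inclusive
  edge (2, 6)→(18, 0): d=(16,-6) inclusive
  edge (18, 0)→(11, 10): d=(-7,10) inclusive
    (8,0)@(17, 1): e=[105,10,3] → X
    (9,0)@(19, 1): e=[113,22,-17] → .
    (5,1)@(11, 3): e=[63,6,49] → X
    (6,1)@(13, 3): e=[71,18,29] → X
    (7,1)@(15, 3): e=[79,30,9] → X
    (8,1)@(17, 3): e=[87,42,-11] → .
    (2,2)@(5, 5): e=[21,2,95] → X
    (3,2)@(7, 5): e=[29,14,75] → X
    (4,2)@(9, 5): e=[37,26,55] → X
    (7,2)@(15, 5): e=[61,62,-5] → .
    (2,3)@(5, 7): e=[3,34,81] → X
    (7,3)@(15, 7): e=[43,94,-19] → .
  covered (16 px):
    . . . . . . . . X .
    . . . . . X X X . .
    . . X X X X X . . .
    . . X X X X X . . .
    . . . . X X . . . .
T1:
  2·area = 125  (B↔C swapped to make it positive)
  edge (16, 0)→(13, 10): d=(-3,10) inclusive
  edge (13, 10)→(2, 5): d=(-11,-5) inclusive
  edge (2, 5)→(16, 0): d=(14,-5) inclusive
    (7,0)@(15, 1): e=[7,109,9] → X
    (8,0)@(17, 1): e=[-13,119,19] → .
    (4,1)@(9, 3): e=[61,57,7] → X
    (5,1)@(11, 3): e=[41,67,17] → X
    (6,1)@(13, 3): e=[21,77,27] → X
    (8,1)@(17, 3): e=[-19,97,47] → .
    (1,2)@(3, 5): e=[115,5,5] → X
    (2,2)@(5, 5): e=[95,15,15] → X
    (3,2)@(7, 5): e=[75,25,25] → X
    (7,2)@(15, 5): e=[-5,65,65] → .
    (1,3)@(3, 7): e=[109,-17,33] → .
    (2,3)@(5, 7): e=[89,-7,43] → .
  covered (17 px):
    . . . . . . . X . .
    . . . . X X X X . .
    . X X X X X X . . .
    . . . X X X X . . .
    . . . . . X X . . .

Z-buffer (winner per pixel, '.' = empty):
  . . . . . . . 1 0 .
  . . . . 1 1 1 1 . .
  . 1 1 1 1 1 1 . . .
  . . 0 1 1 1 1 . . .
  . . . . 0 1 1 . . .

Result: 0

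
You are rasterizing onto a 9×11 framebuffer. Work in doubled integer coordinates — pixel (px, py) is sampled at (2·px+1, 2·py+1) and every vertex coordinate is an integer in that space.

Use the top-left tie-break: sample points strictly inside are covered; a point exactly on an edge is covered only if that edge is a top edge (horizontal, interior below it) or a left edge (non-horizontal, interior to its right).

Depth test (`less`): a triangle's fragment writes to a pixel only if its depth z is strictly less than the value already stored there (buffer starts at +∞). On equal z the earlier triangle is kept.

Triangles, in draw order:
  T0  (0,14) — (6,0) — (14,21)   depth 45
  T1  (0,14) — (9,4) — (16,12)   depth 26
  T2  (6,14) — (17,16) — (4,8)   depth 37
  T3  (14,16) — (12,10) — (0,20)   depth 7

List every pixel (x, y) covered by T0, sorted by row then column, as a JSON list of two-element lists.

T0:
  2·area = 238
  edge (0, 14)→(6, 0): d=(6,-14) top-left  bias=+0
  edge (6, 0)→(14, 21): d=(8,21) right/bottom  bias=-1
  edge (14, 21)→(0, 14): d=(-14,-7) top-left  bias=+0
    (2,1)@(5, 3): e=[4,45,189] → █
    (3,1)@(7, 3): e=[32,3,203] → █
    (4,1)@(9, 3): e=[60,-39,217] → ·
    (2,2)@(5, 5): e=[16,61,161] → █
    (4,2)@(9, 5): e=[72,-23,189] → ·
    (1,3)@(3, 7): e=[0,119,119] → █  [on edge]
    (4,3)@(9, 7): e=[84,-7,161] → ·
    (1,4)@(3, 9): e=[12,135,91] → █
    (4,4)@(9, 9): e=[96,9,133] → █
    (5,4)@(11, 9): e=[124,-33,147] → ·
    (1,5)@(3, 11): e=[24,151,63] → █
    (5,5)@(11, 11): e=[136,-17,119] → ·
  covered (30 px):
    · · · · · · · · ·
    · · █ █ · · · · ·
    · · █ █ · · · · ·
    · █ █ █ · · · · ·
    · █ █ █ █ · · · ·
    · █ █ █ █ · · · ·
    █ █ █ █ █ · · · ·
    · █ █ █ █ █ · · ·
    · · · █ █ █ · · ·
    · · · · · █ █ · ·
    · · · · · · · · ·
T1:
  2·area = 142
  edge (0, 14)→(9, 4): d=(9,-10) top-left  bias=+0
  edge (9, 4)→(16, 12): d=(7,8) right/bottom  bias=-1
  edge (16, 12)→(0, 14): d=(-16,2) right/bottom  bias=-1
    (4,2)@(9, 5): e=[9,7,126] → █
    (5,2)@(11, 5): e=[29,-9,122] → ·
    (3,3)@(7, 7): e=[7,37,98] → █
    (5,3)@(11, 7): e=[47,5,90] → █
    (6,3)@(13, 7): e=[67,-11,86] → ·
    (2,4)@(5, 9): e=[5,67,70] → █
    (6,4)@(13, 9): e=[85,3,54] → █
    (7,4)@(15, 9): e=[105,-13,50] → ·
    (1,5)@(3, 11): e=[3,97,42] → █
    (7,5)@(15, 11): e=[123,1,18] → █
    (8,5)@(17, 11): e=[143,-15,14] → ·
    (0,6)@(1, 13): e=[1,127,14] → █
  covered (20 px):
    · · · · · · · · ·
    · · · · · · · · ·
    · · · · █ · · · ·
    · · · █ █ █ · · ·
    · · █ █ █ █ █ · ·
    · █ █ █ █ █ █ █ ·
    █ █ █ █ · · · · ·
    · · · · · · · · ·
    · · · · · · · · ·
    · · · · · · · · ·
    · · · · · · · · ·
T2:
  2·area = 62  (B↔C swapped to make it positive)
  edge (6, 14)→(4, 8): d=(-2,-6) top-left  bias=+0
  edge (4, 8)→(17, 16): d=(13,8) right/bottom  bias=-1
  edge (17, 16)→(6, 14): d=(-11,-2) top-left  bias=+0
    (1,2)@(3, 5): e=[0,-31,93] → ·  [on edge]
    (2,4)@(5, 9): e=[4,5,53] → █
    (3,4)@(7, 9): e=[16,-11,57] → ·
    (2,5)@(5, 11): e=[0,31,31] → █  [on edge]
    (3,5)@(7, 11): e=[12,15,35] → █
    (4,5)@(9, 11): e=[24,-1,39] → ·
    (2,6)@(5, 13): e=[-4,57,9] → ·
    (3,6)@(7, 13): e=[8,41,13] → █
    (4,6)@(9, 13): e=[20,25,17] → █
    (5,6)@(11, 13): e=[32,9,21] → █
    (6,6)@(13, 13): e=[44,-7,25] → ·
    (3,7)@(7, 15): e=[4,67,-9] → ·
    (3,8)@(7, 17): e=[0,93,-31] → ·  [on edge]
  covered (8 px):
    · · · · · · · · ·
    · · · · · · · · ·
    · · · · · · · · ·
    · · · · · · · · ·
    · · █ · · · · · ·
    · · █ █ · · · · ·
    · · · █ █ █ · · ·
    · · · · · · █ █ ·
    · · · · · · · · ·
    · · · · · · · · ·
    · · · · · · · · ·
T3:
  2·area = 92  (B↔C swapped to make it positive)
  edge (14, 16)→(0, 20): d=(-14,4) right/bottom  bias=-1
  edge (0, 20)→(12, 10): d=(12,-10) top-left  bias=+0
  edge (12, 10)→(14, 16): d=(2,6) right/bottom  bias=-1
    (4,0)@(9, 1): e=[230,-138,0] → ·  [on edge]
    (5,3)@(11, 7): e=[138,-46,0] → ·  [on edge]
    (5,5)@(11, 11): e=[82,2,8] → █
    (6,5)@(13, 11): e=[74,22,-4] → ·
    (4,6)@(9, 13): e=[62,6,24] → █
    (6,6)@(13, 13): e=[46,46,0] → ·  [on edge]
    (3,7)@(7, 15): e=[42,10,40] → █
    (6,7)@(13, 15): e=[18,70,4] → █
    (7,7)@(15, 15): e=[10,90,-8] → ·
    (2,8)@(5, 17): e=[22,14,56] → █
    (5,8)@(11, 17): e=[-2,74,20] → ·
    (6,8)@(13, 17): e=[-10,94,8] → ·
    (7,9)@(15, 19): e=[-46,138,0] → ·  [on edge]
  covered (11 px):
    · · · · · · · · ·
    · · · · · · · · ·
    · · · · · · · · ·
    · · · · · · · · ·
    · · · · · · · · ·
    · · · · · █ · · ·
    · · · · █ █ · · ·
    · · · █ █ █ █ · ·
    · · █ █ █ · · · ·
    · █ · · · · · · ·
    · · · · · · · · ·

Answer: [[2,1],[3,1],[2,2],[3,2],[1,3],[2,3],[3,3],[1,4],[2,4],[3,4],[4,4],[1,5],[2,5],[3,5],[4,5],[0,6],[1,6],[2,6],[3,6],[4,6],[1,7],[2,7],[3,7],[4,7],[5,7],[3,8],[4,8],[5,8],[5,9],[6,9]]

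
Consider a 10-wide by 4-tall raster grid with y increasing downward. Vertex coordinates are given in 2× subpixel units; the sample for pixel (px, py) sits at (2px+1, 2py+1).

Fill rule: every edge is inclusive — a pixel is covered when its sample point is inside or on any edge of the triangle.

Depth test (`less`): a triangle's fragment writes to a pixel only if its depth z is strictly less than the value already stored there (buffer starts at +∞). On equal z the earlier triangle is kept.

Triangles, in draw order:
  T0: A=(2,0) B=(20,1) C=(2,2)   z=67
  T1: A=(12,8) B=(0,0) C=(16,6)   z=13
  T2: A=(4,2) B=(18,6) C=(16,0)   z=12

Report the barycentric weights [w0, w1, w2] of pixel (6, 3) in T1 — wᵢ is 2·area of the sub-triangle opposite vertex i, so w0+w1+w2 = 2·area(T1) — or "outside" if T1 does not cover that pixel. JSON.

T0:
  2·area = 36
  edge (2, 0)→(20, 1): d=(18,1) inclusive
  edge (20, 1)→(2, 2): d=(-18,1) inclusive
  edge (2, 2)→(2, 0): d=(0,-2) inclusive
    (1,0)@(3, 1): e=[17,17,2] → X
    (2,0)@(5, 1): e=[15,15,6] → X
    (3,0)@(7, 1): e=[13,13,10] → X
    (4,0)@(9, 1): e=[11,11,14] → X
    (5,0)@(11, 1): e=[9,9,18] → X
    (6,0)@(13, 1): e=[7,7,22] → X
    (7,0)@(15, 1): e=[5,5,26] → X
    (8,0)@(17, 1): e=[3,3,30] → X
    (9,0)@(19, 1): e=[1,1,34] → X
    (1,1)@(3, 3): e=[53,-19,2] → .
    (2,1)@(5, 3): e=[51,-21,6] → .
    (3,1)@(7, 3): e=[49,-23,10] → .
  covered (9 px):
    . X X X X X X X X X
    . . . . . . . . . .
    . . . . . . . . . .
    . . . . . . . . . .
T1:
  2·area = 56
  edge (12, 8)→(0, 0): d=(-12,-8) inclusive
  edge (0, 0)→(16, 6): d=(16,6) inclusive
  edge (16, 6)→(12, 8): d=(-4,2) inclusive
    (2,1)@(5, 3): e=[4,18,34] → X
    (3,1)@(7, 3): e=[20,6,30] → X
    (4,1)@(9, 3): e=[36,-6,26] → .
    (2,2)@(5, 5): e=[-20,50,26] → .
    (3,2)@(7, 5): e=[-4,38,22] → .
    (4,2)@(9, 5): e=[12,26,18] → X
    (5,2)@(11, 5): e=[28,14,14] → X
    (6,2)@(13, 5): e=[44,2,10] → X
    (7,2)@(15, 5): e=[60,-10,6] → .
    (4,3)@(9, 7): e=[-12,58,10] → .
    (5,3)@(11, 7): e=[4,46,6] → X
    (7,3)@(15, 7): e=[36,22,-2] → .
  covered (7 px):
    . . . . . . . . . .
    . . X X . . . . . .
    . . . . X X X . . .
    . . . . . X X . . .
T2:
  2·area = 76  (B↔C swapped to make it positive)
  edge (4, 2)→(16, 0): d=(12,-2) inclusive
  edge (16, 0)→(18, 6): d=(2,6) inclusive
  edge (18, 6)→(4, 2): d=(-14,-4) inclusive
    (5,0)@(11, 1): e=[2,32,42] → X
    (6,0)@(13, 1): e=[6,20,50] → X
    (7,0)@(15, 1): e=[10,8,58] → X
    (8,0)@(17, 1): e=[14,-4,66] → .
    (4,1)@(9, 3): e=[22,48,6] → X
    (8,1)@(17, 3): e=[38,0,38] → X  [on edge]
    (9,1)@(19, 3): e=[42,-12,46] → .
    (4,2)@(9, 5): e=[46,52,-22] → .
    (5,2)@(11, 5): e=[50,40,-14] → .
    (6,2)@(13, 5): e=[54,28,-6] → .
    (7,2)@(15, 5): e=[58,16,2] → X
    (9,2)@(19, 5): e=[66,-8,18] → .
  covered (10 px):
    . . . . . X X X . .
    . . . . X X X X X .
    . . . . . . . X X .
    . . . . . . . . . .

Answer: [34,2,20]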